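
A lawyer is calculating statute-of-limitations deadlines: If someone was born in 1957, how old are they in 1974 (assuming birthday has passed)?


Birth year: 1957
Current year: 1974
Age = current year - birth year
Age = 1974 - 1957 = 17

17


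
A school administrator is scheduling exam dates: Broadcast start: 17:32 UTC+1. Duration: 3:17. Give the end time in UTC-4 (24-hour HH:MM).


Start: 17:32 in UTC+1
Step 1 - add duration:
  minutes: 32 + 17 = 49
  hours: 17 + 3 + 0 = 20
  end in UTC+1: 20:49
Step 2 - convert UTC+1 -> UTC-4:
  offset difference: -4 - (1) = -5 hours
  20 + (-5) = 15 -> mod 24 = 15
Result: 15:49 in UTC-4

15:49


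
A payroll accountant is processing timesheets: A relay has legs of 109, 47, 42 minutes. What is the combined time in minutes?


Durations: 109, 47, 42
Running sum: 109
+ 47 = 156
+ 42 = 198
Total duration: 198 minutes
That is 3 hours and 18 minutes

198


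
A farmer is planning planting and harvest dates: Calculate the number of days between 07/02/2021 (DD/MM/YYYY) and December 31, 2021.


Start: February 07, 2021
End: December 31, 2021
Days left in February: 21
March: 31
April: 30
May: 31
June: 30
... plus remaining months
Sum of remaining months: 306
Total: 21 + 306 = 327

327


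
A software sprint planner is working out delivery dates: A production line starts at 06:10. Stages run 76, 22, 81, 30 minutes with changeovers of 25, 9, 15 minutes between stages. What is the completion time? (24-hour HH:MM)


Start: 06:10 = 370 min from midnight
  after task 1 (76 min): 07:26
  after break (25 min): 07:51
  after task 2 (22 min): 08:13
  after break (9 min): 08:22
  after task 3 (81 min): 09:43
  after break (15 min): 09:58
  after task 4 (30 min): 10:28
Total elapsed: 258 minutes
End time: 10:28

10:28


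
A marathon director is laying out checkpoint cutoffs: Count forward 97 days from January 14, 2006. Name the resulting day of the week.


Start: 2006-01-14 (Saturday)
Step 1 - find target date: add 97 days
  2006-01-14 + 97 days = 2006-04-21
Step 2 - day of week:
  97 mod 7 = 6
  Saturday + 6 days -> Friday
Result: Friday (2006-04-21)

Friday


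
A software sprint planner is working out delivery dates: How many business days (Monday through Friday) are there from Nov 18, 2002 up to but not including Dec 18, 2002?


Start: 2002-11-18 (Monday)
End (exclusive): 2002-12-18 (Wednesday)
Total calendar days: 30
Full weeks: 30 // 7 = 4 -> 20 weekdays
Remaining 2 days starting on Monday:
  Mon(w), Tue(w) -> 2 weekdays
Total business days: 20 + 2 = 22

22


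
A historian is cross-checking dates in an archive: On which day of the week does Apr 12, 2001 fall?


Date: 2001-04-12
January 1, 2001 is a Monday
Day of year: 102
Offset from Jan 1: 101 days
101 mod 7 = 3
Result: Thursday

Thursday


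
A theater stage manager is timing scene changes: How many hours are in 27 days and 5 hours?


Days: 27
Extra hours: 5
Hours per day: 24
Days to hours: 27 x 24 = 648
Total: 648 + 5 = 653

653


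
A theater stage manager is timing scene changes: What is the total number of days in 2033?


Year: 2033
Check leap year rules:
Divisible by 4? No
2033 is not a leap year
Days: 365

365


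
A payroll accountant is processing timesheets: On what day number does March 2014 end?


Month: March
Year: 2014
March is a 31-day month
Total: 31 days

31


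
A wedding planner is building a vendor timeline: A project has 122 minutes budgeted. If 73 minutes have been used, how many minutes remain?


Total budget: 122 minutes
Time used: 73 minutes
Remaining: 122 - 73 = 49 minutes
Percent used: 59.8%
Percent remaining: 40.2%

49


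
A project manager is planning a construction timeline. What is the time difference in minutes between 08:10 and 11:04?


Start time: 08:10 = 490 minutes from midnight
End time: 11:04 = 664 minutes from midnight
Difference: 664 - 490 = 174 minutes
That is 2 hours and 54 minutes

174


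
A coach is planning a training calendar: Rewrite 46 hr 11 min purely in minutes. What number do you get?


Hours: 46
Extra minutes: 11
Minutes per hour: 60
Hours to minutes: 46 x 60 = 2760
Total: 2760 + 11 = 2771

2771


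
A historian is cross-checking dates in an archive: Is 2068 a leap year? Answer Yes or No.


Year: 2068
Divisible by 4? 2068 / 4 = 517.0 -> Yes
Divisible by 100? 2068 / 100 = 20.68 -> No
Divisible by 4 but not 100, so it IS a leap year

Yes


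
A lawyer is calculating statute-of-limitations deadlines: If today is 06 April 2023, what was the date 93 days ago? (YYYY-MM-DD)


Start: 2023-04-06
Subtracting 93 days
Days already passed in April: 6
After going back through April: 87 more days to subtract
March 2023: 31 days, 56 remaining
February 2023: 28 days, 28 remaining
January 2023 has 31 days, need 28
Result: 2023-01-03

2023-01-03


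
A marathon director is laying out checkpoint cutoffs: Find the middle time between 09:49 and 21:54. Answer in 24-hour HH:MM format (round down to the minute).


Start time: 09:49 = 589 minutes from midnight
End time: 21:54 = 1314 minutes from midnight
Sum: 589 + 1314 = 1903
Midpoint: 1903 / 2 = 951 minutes
Convert: 951 / 60 = 15 hours, 51 minutes
Result: 15:51

15:51


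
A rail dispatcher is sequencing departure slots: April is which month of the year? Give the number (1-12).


Calendar month order:
3. March
4. April <--
5. May
April is month number 4

4


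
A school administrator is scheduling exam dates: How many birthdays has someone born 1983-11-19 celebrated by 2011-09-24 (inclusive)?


Birth: 1983-11-19
Reference: 2011-09-24
Year difference: 2011 - 1983 = 28
Has birthday (11-19) occurred by 09-24? No
Birthday not yet reached this year -> subtract 1
Age in full years: 27

27


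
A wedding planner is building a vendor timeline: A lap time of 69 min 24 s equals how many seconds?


Minutes: 69
Seconds: 24
Convert minutes to seconds: 69 x 60 = 4140
Add remaining seconds: 4140 + 24 = 4164

4164


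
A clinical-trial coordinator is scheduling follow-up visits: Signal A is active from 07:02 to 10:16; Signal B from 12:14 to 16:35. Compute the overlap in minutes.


Interval A: [422, 616] minutes from midnight
Interval B: [734, 995] minutes from midnight
Overlap start = max(422, 734) = 734
Overlap end = min(616, 995) = 616
End <= start, so the intervals do not overlap: 0 minutes

0


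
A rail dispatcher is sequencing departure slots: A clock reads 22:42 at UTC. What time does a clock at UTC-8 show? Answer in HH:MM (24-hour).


Local time: 22:42 at UTC (offset 0h)
Target zone: UTC-8 (offset -8h)
Difference: -8 - (0) = -8 hours
Calculation: 22 + (-8) = 14
Result: 14:42

14:42


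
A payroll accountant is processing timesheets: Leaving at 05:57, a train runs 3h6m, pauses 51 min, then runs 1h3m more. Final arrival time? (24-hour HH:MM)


Depart: 05:57
Leg 1: +186 min -> 09:03
Layover: +51 min -> 09:54
Leg 2: +63 min -> 10:57
Total travel: 300 minutes = 5h 0m
Arrival: 10:57

10:57


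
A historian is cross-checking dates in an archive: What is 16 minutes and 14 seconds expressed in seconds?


Minutes: 16
Extra seconds: 14
Seconds per minute: 60
Minutes to seconds: 16 x 60 = 960
Total: 960 + 14 = 974

974


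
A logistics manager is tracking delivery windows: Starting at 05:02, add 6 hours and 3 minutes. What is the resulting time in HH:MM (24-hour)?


Start time: 05:02
Adding: 6 hours 3 minutes
Minutes: 2 + 3 = 5
Hours: 5 + 6 + 0 = 11
Result: 11:05

11:05


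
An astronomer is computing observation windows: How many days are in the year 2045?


Year: 2045
Check leap year rules:
Divisible by 4? No
2045 is not a leap year
Days: 365

365


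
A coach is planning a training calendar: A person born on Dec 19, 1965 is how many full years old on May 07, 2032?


Birth: 1965-12-19
Reference: 2032-05-07
Year difference: 2032 - 1965 = 67
Has birthday (12-19) occurred by 05-07? No
Birthday not yet reached this year -> subtract 1
Age in full years: 66

66


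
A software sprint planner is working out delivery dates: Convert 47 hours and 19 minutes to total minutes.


Hours: 47
Extra minutes: 19
Minutes per hour: 60
Hours to minutes: 47 x 60 = 2820
Total: 2820 + 19 = 2839

2839


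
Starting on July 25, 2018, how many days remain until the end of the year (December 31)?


Start: July 25, 2018
End: December 31, 2018
Days left in July: 6
August: 31
September: 30
October: 31
November: 30
... plus remaining months
Sum of remaining months: 153
Total: 6 + 153 = 159

159


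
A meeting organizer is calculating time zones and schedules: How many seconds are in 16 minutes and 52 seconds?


Minutes: 16
Seconds: 52
Convert minutes to seconds: 16 x 60 = 960
Add remaining seconds: 960 + 52 = 1012

1012


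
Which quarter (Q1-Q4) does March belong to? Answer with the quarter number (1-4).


Month: March (month 3)
Q1: January-March (months 1-3)
Q2: April-June (months 4-6)
Q3: July-September (months 7-9)
Q4: October-December (months 10-12)
Month 3 falls in Q1

1


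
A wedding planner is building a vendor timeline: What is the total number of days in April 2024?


Month: April
Year: 2024
April is a 30-day month
Total: 30 days

30


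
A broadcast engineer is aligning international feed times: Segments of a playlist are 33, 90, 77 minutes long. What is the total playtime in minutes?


Durations: 33, 90, 77
Running sum: 33
+ 90 = 123
+ 77 = 200
Total duration: 200 minutes
That is 3 hours and 20 minutes

200


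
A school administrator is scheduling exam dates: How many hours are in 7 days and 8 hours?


Days: 7
Extra hours: 8
Hours per day: 24
Days to hours: 7 x 24 = 168
Total: 168 + 8 = 176

176


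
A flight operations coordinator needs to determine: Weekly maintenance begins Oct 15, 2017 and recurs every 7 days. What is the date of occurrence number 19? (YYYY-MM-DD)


First occurrence: 2017-10-15 (occurrence 1)
Each occurrence is 7 days after the previous.
Occurrence 19 is 18 weeks after the first.
18 weeks = 126 days
2017-10-15 + 126 days = 2018-02-18

2018-02-18


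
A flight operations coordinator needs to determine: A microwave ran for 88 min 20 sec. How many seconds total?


Minutes: 88
Extra seconds: 20
Seconds per minute: 60
Minutes to seconds: 88 x 60 = 5280
Total: 5280 + 20 = 5300

5300


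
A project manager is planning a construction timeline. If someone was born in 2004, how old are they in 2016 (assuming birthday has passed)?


Birth year: 2004
Current year: 2016
Age = current year - birth year
Age = 2016 - 2004 = 12

12


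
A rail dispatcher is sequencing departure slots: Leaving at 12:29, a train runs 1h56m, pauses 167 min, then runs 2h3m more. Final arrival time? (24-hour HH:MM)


Depart: 12:29
Leg 1: +116 min -> 14:25
Layover: +167 min -> 17:12
Leg 2: +123 min -> 19:15
Total travel: 406 minutes = 6h 46m
Arrival: 19:15

19:15


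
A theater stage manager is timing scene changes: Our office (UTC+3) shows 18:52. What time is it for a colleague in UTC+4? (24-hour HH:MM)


Local time: 18:52 at UTC+3 (offset 3h)
Target zone: UTC+4 (offset 4h)
Difference: 4 - (3) = 1 hours
Calculation: 18 + (1) = 19
Result: 19:52

19:52


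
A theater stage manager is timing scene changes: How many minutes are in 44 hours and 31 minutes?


Hours: 44
Minutes: 31
Convert hours to minutes: 44 x 60 = 2640
Add remaining minutes: 2640 + 31 = 2671

2671


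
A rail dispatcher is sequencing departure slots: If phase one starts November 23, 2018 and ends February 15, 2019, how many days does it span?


Start date: 2018-11-23
End date: 2019-02-15
Nov 2018: +8 days
Dec 2018: +31 days
Jan 2019: +31 days
Feb 2019: +14 days
Total: 84 days

84


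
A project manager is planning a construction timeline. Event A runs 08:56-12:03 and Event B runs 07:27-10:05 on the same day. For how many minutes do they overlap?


Interval A: [536, 723] minutes from midnight
Interval B: [447, 605] minutes from midnight
Overlap start = max(536, 447) = 536
Overlap end = min(723, 605) = 605
Overlap = 605 - 536 = 69 minutes

69


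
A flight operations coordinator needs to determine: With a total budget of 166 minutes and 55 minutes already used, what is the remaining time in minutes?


Total budget: 166 minutes
Time used: 55 minutes
Remaining: 166 - 55 = 111 minutes
Percent used: 33.1%
Percent remaining: 66.9%

111


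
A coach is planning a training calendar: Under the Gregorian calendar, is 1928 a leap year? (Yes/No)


Year: 1928
Divisible by 4? 1928 / 4 = 482.0 -> Yes
Divisible by 100? 1928 / 100 = 19.28 -> No
Divisible by 4 but not 100, so it IS a leap year

Yes


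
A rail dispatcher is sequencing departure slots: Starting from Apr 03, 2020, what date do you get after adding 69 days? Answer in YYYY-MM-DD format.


Start: 2020-04-03
Adding 69 days
Days remaining in April: 27
After April: 42 days still to add
May 2020: 31 days, 11 remaining
June 2020 has 30 days, need 11
Result: 2020-06-11

2020-06-11


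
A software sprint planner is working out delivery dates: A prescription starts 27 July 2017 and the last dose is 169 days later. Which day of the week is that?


Start: 2017-07-27 (Thursday)
Step 1 - find target date: add 169 days
  2017-07-27 + 169 days = 2018-01-12
Step 2 - day of week:
  169 mod 7 = 1
  Thursday + 1 days -> Friday
Result: Friday (2018-01-12)

Friday


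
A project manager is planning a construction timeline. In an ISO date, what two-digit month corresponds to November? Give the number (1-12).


Calendar month order:
10. October
11. November <--
12. December
November is month number 11

11


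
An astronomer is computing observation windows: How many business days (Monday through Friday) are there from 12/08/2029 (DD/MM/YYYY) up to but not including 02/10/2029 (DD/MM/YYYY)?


Start: 2029-08-12 (Sunday)
End (exclusive): 2029-10-02 (Tuesday)
Total calendar days: 51
Full weeks: 51 // 7 = 7 -> 35 weekdays
Remaining 2 days starting on Sunday:
  Sun(-), Mon(w) -> 1 weekdays
Total business days: 35 + 1 = 36

36


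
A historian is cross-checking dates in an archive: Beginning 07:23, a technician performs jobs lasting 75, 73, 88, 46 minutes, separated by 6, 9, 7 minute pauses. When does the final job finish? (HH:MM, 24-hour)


Start: 07:23 = 443 min from midnight
  after task 1 (75 min): 08:38
  after break (6 min): 08:44
  after task 2 (73 min): 09:57
  after break (9 min): 10:06
  after task 3 (88 min): 11:34
  after break (7 min): 11:41
  after task 4 (46 min): 12:27
Total elapsed: 304 minutes
End time: 12:27

12:27


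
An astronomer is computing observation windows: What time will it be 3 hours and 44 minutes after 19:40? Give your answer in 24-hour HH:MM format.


Start time: 19:40
Adding: 3 hours 44 minutes
Minutes: 40 + 44 = 84
Minute overflow: 84 >= 60, so carry 1 hour, minutes = 24
Hours: 19 + 3 + 1 = 23
Result: 23:24

23:24


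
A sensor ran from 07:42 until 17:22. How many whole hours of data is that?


Start: 07:42
End: 17:22
Hour difference: 17 - 7 = 10 hours
Minute difference: 22 - 42 = -20 minutes
Total minutes: 580
Complete hours: 580 / 60 = 9 (remainder 40)

9


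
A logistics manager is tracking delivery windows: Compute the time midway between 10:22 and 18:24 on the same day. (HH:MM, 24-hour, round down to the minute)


Start time: 10:22 = 622 minutes from midnight
End time: 18:24 = 1104 minutes from midnight
Sum: 622 + 1104 = 1726
Midpoint: 1726 / 2 = 863 minutes
Convert: 863 / 60 = 14 hours, 23 minutes
Result: 14:23

14:23


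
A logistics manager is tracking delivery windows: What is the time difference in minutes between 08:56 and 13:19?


Start time: 08:56 = 536 minutes from midnight
End time: 13:19 = 799 minutes from midnight
Difference: 799 - 536 = 263 minutes
That is 4 hours and 23 minutes

263


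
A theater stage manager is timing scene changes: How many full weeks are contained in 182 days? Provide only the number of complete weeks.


Total days: 182
Days per week: 7
Division: 182 / 7 = 26 remainder 0
Complete weeks: 26
Remaining days: 0

26


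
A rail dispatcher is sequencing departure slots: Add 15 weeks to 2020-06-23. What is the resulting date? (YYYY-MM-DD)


Start: 2020-06-23
Weeks to add: 15
Convert to days: 15 x 7 = 105 days
Add 105 days to 2020-06-23
Result: 2020-10-06

2020-10-06


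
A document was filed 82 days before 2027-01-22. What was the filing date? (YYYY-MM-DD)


Start: 2027-01-22
Subtracting 82 days
Days already passed in January: 22
After going back through January: 60 more days to subtract
December 2026: 31 days, 29 remaining
November 2026 has 30 days, need 29
Result: 2026-11-01

2026-11-01


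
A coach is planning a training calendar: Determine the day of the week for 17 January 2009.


Date: 2009-01-17
January 1, 2009 is a Thursday
Day of year: 17
Offset from Jan 1: 16 days
16 mod 7 = 2
Result: Saturday

Saturday


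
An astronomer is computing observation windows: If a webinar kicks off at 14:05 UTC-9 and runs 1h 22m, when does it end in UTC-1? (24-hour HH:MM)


Start: 14:05 in UTC-9
Step 1 - add duration:
  minutes: 5 + 22 = 27
  hours: 14 + 1 + 0 = 15
  end in UTC-9: 15:27
Step 2 - convert UTC-9 -> UTC-1:
  offset difference: -1 - (-9) = 8 hours
  15 + (8) = 23 -> mod 24 = 23
Result: 23:27 in UTC-1

23:27


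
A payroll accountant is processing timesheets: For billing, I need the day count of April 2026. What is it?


Month: April
Year: 2026
April is a 30-day month
Total: 30 days

30


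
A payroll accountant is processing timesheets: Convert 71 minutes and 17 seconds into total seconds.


Minutes: 71
Seconds: 17
Convert minutes to seconds: 71 x 60 = 4260
Add remaining seconds: 4260 + 17 = 4277

4277


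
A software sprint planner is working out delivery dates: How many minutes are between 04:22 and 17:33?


Start time: 04:22 = 262 minutes from midnight
End time: 17:33 = 1053 minutes from midnight
Difference: 1053 - 262 = 791 minutes
That is 13 hours and 11 minutes

791


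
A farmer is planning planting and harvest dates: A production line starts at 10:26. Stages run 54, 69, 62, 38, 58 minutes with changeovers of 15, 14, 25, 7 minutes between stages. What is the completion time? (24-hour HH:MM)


Start: 10:26 = 626 min from midnight
  after task 1 (54 min): 11:20
  after break (15 min): 11:35
  after task 2 (69 min): 12:44
  after break (14 min): 12:58
  after task 3 (62 min): 14:00
  after break (25 min): 14:25
  after task 4 (38 min): 15:03
  after break (7 min): 15:10
  after task 5 (58 min): 16:08
Total elapsed: 342 minutes
End time: 16:08

16:08


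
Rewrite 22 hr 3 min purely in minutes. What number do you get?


Hours: 22
Extra minutes: 3
Minutes per hour: 60
Hours to minutes: 22 x 60 = 1320
Total: 1320 + 3 = 1323

1323


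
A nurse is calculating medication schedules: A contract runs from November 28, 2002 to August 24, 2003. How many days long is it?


Start date: 2002-11-28
End date: 2003-08-24
Nov 2002: +3 days
Dec 2002: +31 days
Jan 2003: +31 days
... (7 more months)
Total: 269 days

269


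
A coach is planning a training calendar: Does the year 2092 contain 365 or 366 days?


Year: 2092
Check leap year rules:
Divisible by 4? Yes
Divisible by 100? No
2092 is a leap year
Days: 366

366


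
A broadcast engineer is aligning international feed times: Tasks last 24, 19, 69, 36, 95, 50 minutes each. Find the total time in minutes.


Durations: 24, 19, 69, 36, 95, 50
Running sum: 24
+ 19 = 43
+ 69 = 112
+ 36 = 148
+ 95 = 243
+ 50 = 293
Total duration: 293 minutes
That is 4 hours and 53 minutes

293


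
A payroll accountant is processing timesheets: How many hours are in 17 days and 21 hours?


Days: 17
Extra hours: 21
Hours per day: 24
Days to hours: 17 x 24 = 408
Total: 408 + 21 = 429

429


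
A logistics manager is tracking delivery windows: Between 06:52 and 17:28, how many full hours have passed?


Start: 06:52
End: 17:28
Hour difference: 17 - 6 = 11 hours
Minute difference: 28 - 52 = -24 minutes
Total minutes: 636
Complete hours: 636 / 60 = 10 (remainder 36)

10


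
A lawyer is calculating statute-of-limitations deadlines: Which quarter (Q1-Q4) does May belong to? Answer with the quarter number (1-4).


Month: May (month 5)
Q1: January-March (months 1-3)
Q2: April-June (months 4-6)
Q3: July-September (months 7-9)
Q4: October-December (months 10-12)
Month 5 falls in Q2

2


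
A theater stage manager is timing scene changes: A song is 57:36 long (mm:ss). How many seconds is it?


Minutes: 57
Extra seconds: 36
Seconds per minute: 60
Minutes to seconds: 57 x 60 = 3420
Total: 3420 + 36 = 3456

3456


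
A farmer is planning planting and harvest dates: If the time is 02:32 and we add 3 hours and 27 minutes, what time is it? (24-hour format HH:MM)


Start time: 02:32
Adding: 3 hours 27 minutes
Minutes: 32 + 27 = 59
Hours: 2 + 3 + 0 = 5
Result: 05:59

05:59


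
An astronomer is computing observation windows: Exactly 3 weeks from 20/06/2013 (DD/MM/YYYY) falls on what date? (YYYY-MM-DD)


Start: 2013-06-20
Weeks to add: 3
Convert to days: 3 x 7 = 21 days
Add 21 days to 2013-06-20
Result: 2013-07-11

2013-07-11


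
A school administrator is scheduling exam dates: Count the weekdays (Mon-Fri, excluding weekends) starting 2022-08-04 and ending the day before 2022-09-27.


Start: 2022-08-04 (Thursday)
End (exclusive): 2022-09-27 (Tuesday)
Total calendar days: 54
Full weeks: 54 // 7 = 7 -> 35 weekdays
Remaining 5 days starting on Thursday:
  Thu(w), Fri(w), Sat(-), Sun(-), Mon(w) -> 3 weekdays
Total business days: 35 + 3 = 38

38


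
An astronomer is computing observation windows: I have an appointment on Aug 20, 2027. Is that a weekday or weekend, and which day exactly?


Date: 2027-08-20
January 1, 2027 is a Friday
Day of year: 232
Offset from Jan 1: 231 days
231 mod 7 = 0
Result: Friday

Friday


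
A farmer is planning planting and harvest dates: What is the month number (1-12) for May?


Calendar month order:
4. April
5. May <--
6. June
May is month number 5

5


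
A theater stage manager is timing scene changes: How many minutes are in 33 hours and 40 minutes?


Hours: 33
Minutes: 40
Convert hours to minutes: 33 x 60 = 1980
Add remaining minutes: 1980 + 40 = 2020

2020


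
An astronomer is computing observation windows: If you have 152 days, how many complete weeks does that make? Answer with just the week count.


Total days: 152
Days per week: 7
Division: 152 / 7 = 21 remainder 5
Complete weeks: 21
Remaining days: 5

21


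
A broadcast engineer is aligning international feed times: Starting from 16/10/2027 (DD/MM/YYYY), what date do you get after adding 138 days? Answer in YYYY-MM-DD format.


Start: 2027-10-16
Adding 138 days
Days remaining in October: 15
After October: 123 days still to add
November 2027: 30 days, 93 remaining
December 2027: 31 days, 62 remaining
January 2028: 31 days, 31 remaining
February 2028: 29 days, 2 remaining
Result: 2028-03-02

2028-03-02


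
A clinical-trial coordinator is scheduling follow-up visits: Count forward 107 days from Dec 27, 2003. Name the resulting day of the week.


Start: 2003-12-27 (Saturday)
Step 1 - find target date: add 107 days
  2003-12-27 + 107 days = 2004-04-12
Step 2 - day of week:
  107 mod 7 = 2
  Saturday + 2 days -> Monday
Result: Monday (2004-04-12)

Monday


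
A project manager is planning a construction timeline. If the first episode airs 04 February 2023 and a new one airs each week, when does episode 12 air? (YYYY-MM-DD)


First occurrence: 2023-02-04 (occurrence 1)
Each occurrence is 7 days after the previous.
Occurrence 12 is 11 weeks after the first.
11 weeks = 77 days
2023-02-04 + 77 days = 2023-04-22

2023-04-22


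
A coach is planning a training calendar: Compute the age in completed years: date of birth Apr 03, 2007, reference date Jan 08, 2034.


Birth: 2007-04-03
Reference: 2034-01-08
Year difference: 2034 - 2007 = 27
Has birthday (04-03) occurred by 01-08? No
Birthday not yet reached this year -> subtract 1
Age in full years: 26

26


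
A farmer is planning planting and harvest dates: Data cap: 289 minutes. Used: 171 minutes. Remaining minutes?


Total budget: 289 minutes
Time used: 171 minutes
Remaining: 289 - 171 = 118 minutes
Percent used: 59.2%
Percent remaining: 40.8%

118


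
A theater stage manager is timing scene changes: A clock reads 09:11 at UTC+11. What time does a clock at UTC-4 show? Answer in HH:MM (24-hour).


Local time: 09:11 at UTC+11 (offset 11h)
Target zone: UTC-4 (offset -4h)
Difference: -4 - (11) = -15 hours
Calculation: 9 + (-15) = -6
Wraparound: (-6) mod 24 = 18
Result: 18:11

18:11


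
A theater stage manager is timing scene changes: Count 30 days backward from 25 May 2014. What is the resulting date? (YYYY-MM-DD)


Start: 2014-05-25
Subtracting 30 days
Days already passed in May: 25
After going back through May: 5 more days to subtract
April 2014 has 30 days, need 5
Result: 2014-04-25

2014-04-25


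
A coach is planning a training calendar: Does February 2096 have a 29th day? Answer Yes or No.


Year: 2096
Divisible by 4? 2096 / 4 = 524.0 -> Yes
Divisible by 100? 2096 / 100 = 20.96 -> No
Divisible by 4 but not 100, so it IS a leap year

Yes


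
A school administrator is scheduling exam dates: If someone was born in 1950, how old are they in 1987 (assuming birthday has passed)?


Birth year: 1950
Current year: 1987
Age = current year - birth year
Age = 1987 - 1950 = 37

37


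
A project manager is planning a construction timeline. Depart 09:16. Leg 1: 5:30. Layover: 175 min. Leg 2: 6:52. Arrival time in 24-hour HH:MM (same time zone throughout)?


Depart: 09:16
Leg 1: +330 min -> 14:46
Layover: +175 min -> 17:41
Leg 2: +412 min -> 00:33
Total travel: 917 minutes = 15h 17m
Arrival: 00:33

00:33


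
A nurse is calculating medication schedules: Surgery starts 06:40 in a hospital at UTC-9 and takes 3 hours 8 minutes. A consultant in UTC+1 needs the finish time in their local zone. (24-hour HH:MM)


Start: 06:40 in UTC-9
Step 1 - add duration:
  minutes: 40 + 8 = 48
  hours: 6 + 3 + 0 = 9
  end in UTC-9: 09:48
Step 2 - convert UTC-9 -> UTC+1:
  offset difference: 1 - (-9) = 10 hours
  9 + (10) = 19 -> mod 24 = 19
Result: 19:48 in UTC+1

19:48


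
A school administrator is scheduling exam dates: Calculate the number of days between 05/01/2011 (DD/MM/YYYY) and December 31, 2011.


Start: January 05, 2011
End: December 31, 2011
Days left in January: 26
February: 28
March: 31
April: 30
May: 31
... plus remaining months
Sum of remaining months: 334
Total: 26 + 334 = 360

360


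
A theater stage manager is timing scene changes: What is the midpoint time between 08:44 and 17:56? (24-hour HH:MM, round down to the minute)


Start time: 08:44 = 524 minutes from midnight
End time: 17:56 = 1076 minutes from midnight
Sum: 524 + 1076 = 1600
Midpoint: 1600 / 2 = 800 minutes
Convert: 800 / 60 = 13 hours, 20 minutes
Result: 13:20

13:20


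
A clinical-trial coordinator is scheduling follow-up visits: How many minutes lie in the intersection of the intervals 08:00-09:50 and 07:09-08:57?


Interval A: [480, 590] minutes from midnight
Interval B: [429, 537] minutes from midnight
Overlap start = max(480, 429) = 480
Overlap end = min(590, 537) = 537
Overlap = 537 - 480 = 57 minutes

57


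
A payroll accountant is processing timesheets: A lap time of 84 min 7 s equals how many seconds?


Minutes: 84
Seconds: 7
Convert minutes to seconds: 84 x 60 = 5040
Add remaining seconds: 5040 + 7 = 5047

5047


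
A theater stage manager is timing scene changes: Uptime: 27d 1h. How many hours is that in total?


Days: 27
Extra hours: 1
Hours per day: 24
Days to hours: 27 x 24 = 648
Total: 648 + 1 = 649

649


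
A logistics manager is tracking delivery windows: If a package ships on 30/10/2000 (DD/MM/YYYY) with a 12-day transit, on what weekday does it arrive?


Start: 2000-10-30 (Monday)
Step 1 - find target date: add 12 days
  2000-10-30 + 12 days = 2000-11-11
Step 2 - day of week:
  12 mod 7 = 5
  Monday + 5 days -> Saturday
Result: Saturday (2000-11-11)

Saturday


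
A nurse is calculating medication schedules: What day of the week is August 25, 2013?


Date: 2013-08-25
January 1, 2013 is a Tuesday
Day of year: 237
Offset from Jan 1: 236 days
236 mod 7 = 5
Result: Sunday

Sunday


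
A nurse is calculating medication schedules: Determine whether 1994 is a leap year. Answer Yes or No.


Year: 1994
Divisible by 4? 1994 / 4 = 498.5 -> No
Not divisible by 4, so NOT a leap year

No


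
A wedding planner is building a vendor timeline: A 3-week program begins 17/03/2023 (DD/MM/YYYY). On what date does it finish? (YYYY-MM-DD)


Start: 2023-03-17
Weeks to add: 3
Convert to days: 3 x 7 = 21 days
Add 21 days to 2023-03-17
Result: 2023-04-07

2023-04-07


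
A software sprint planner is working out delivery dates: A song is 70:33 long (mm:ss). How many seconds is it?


Minutes: 70
Extra seconds: 33
Seconds per minute: 60
Minutes to seconds: 70 x 60 = 4200
Total: 4200 + 33 = 4233

4233


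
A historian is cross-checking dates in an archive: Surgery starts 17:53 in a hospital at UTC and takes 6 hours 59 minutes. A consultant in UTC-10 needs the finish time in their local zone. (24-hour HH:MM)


Start: 17:53 in UTC
Step 1 - add duration:
  minutes: 53 + 59 = 112 (carry 1h)
  hours: 17 + 6 + 1 = 24
  end in UTC: 00:52
Step 2 - convert UTC -> UTC-10:
  offset difference: -10 - (0) = -10 hours
  0 + (-10) = -10 -> mod 24 = 14
Result: 14:52 in UTC-10

14:52


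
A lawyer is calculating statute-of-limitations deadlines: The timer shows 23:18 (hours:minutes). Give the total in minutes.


Hours: 23
Minutes: 18
Convert hours to minutes: 23 x 60 = 1380
Add remaining minutes: 1380 + 18 = 1398

1398


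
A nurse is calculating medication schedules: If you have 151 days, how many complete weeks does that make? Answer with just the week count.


Total days: 151
Days per week: 7
Division: 151 / 7 = 21 remainder 4
Complete weeks: 21
Remaining days: 4

21


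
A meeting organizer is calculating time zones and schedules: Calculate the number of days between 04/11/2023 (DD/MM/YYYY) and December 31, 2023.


Start: November 04, 2023
End: December 31, 2023
Days left in November: 26
December: 31
Sum of remaining months: 31
Total: 26 + 31 = 57

57


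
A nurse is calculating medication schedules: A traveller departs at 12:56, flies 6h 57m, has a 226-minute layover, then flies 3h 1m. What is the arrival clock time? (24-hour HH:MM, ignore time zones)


Depart: 12:56
Leg 1: +417 min -> 19:53
Layover: +226 min -> 23:39
Leg 2: +181 min -> 02:40
Total travel: 824 minutes = 13h 44m
Arrival: 02:40

02:40


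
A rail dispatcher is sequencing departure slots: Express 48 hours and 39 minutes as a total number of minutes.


Hours: 48
Extra minutes: 39
Minutes per hour: 60
Hours to minutes: 48 x 60 = 2880
Total: 2880 + 39 = 2919

2919


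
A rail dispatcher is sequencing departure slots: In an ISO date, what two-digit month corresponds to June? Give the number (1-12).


Calendar month order:
5. May
6. June <--
7. July
June is month number 6

6


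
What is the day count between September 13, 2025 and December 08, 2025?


Start date: 2025-09-13
End date: 2025-12-08
Sep 2025: +18 days
Oct 2025: +31 days
Nov 2025: +30 days
Dec 2025: +7 days
Total: 86 days

86


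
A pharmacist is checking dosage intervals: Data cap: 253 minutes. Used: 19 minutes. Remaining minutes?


Total budget: 253 minutes
Time used: 19 minutes
Remaining: 253 - 19 = 234 minutes
Percent used: 7.5%
Percent remaining: 92.5%

234


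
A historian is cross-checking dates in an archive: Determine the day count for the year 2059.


Year: 2059
Check leap year rules:
Divisible by 4? No
2059 is not a leap year
Days: 365

365


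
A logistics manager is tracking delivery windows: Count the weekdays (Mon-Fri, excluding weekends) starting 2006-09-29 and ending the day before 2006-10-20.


Start: 2006-09-29 (Friday)
End (exclusive): 2006-10-20 (Friday)
Total calendar days: 21
Full weeks: 21 // 7 = 3 -> 15 weekdays
Remaining 0 days starting on Friday:
Total business days: 15 + 0 = 15

15


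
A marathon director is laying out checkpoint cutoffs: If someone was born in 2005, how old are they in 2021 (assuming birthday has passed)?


Birth year: 2005
Current year: 2021
Age = current year - birth year
Age = 2021 - 2005 = 16

16


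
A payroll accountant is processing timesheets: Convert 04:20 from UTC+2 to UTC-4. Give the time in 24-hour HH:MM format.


Local time: 04:20 at UTC+2 (offset 2h)
Target zone: UTC-4 (offset -4h)
Difference: -4 - (2) = -6 hours
Calculation: 4 + (-6) = -2
Wraparound: (-2) mod 24 = 22
Result: 22:20

22:20


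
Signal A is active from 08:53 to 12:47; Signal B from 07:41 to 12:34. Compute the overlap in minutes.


Interval A: [533, 767] minutes from midnight
Interval B: [461, 754] minutes from midnight
Overlap start = max(533, 461) = 533
Overlap end = min(767, 754) = 754
Overlap = 754 - 533 = 221 minutes

221


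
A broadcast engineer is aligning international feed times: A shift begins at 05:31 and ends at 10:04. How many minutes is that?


Start time: 05:31 = 331 minutes from midnight
End time: 10:04 = 604 minutes from midnight
Difference: 604 - 331 = 273 minutes
That is 4 hours and 33 minutes

273


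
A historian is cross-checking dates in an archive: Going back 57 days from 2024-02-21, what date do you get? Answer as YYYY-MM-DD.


Start: 2024-02-21
Subtracting 57 days
Days already passed in February: 21
After going back through February: 36 more days to subtract
January 2024: 31 days, 5 remaining
December 2023 has 31 days, need 5
Result: 2023-12-26

2023-12-26


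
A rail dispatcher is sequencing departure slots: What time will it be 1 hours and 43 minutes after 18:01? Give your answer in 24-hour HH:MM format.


Start time: 18:01
Adding: 1 hours 43 minutes
Minutes: 1 + 43 = 44
Hours: 18 + 1 + 0 = 19
Result: 19:44

19:44


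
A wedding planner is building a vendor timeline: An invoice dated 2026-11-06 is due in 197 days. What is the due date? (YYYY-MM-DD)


Start: 2026-11-06
Adding 197 days
Days remaining in November: 24
After November: 173 days still to add
December 2026: 31 days, 142 remaining
January 2027: 31 days, 111 remaining
February 2027: 28 days, 83 remaining
March 2027: 31 days, 52 remaining
Result: 2027-05-22

2027-05-22


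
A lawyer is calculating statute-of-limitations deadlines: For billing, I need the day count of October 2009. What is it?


Month: October
Year: 2009
October is a 31-day month
Total: 31 days

31


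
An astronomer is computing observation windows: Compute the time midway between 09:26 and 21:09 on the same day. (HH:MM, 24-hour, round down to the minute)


Start time: 09:26 = 566 minutes from midnight
End time: 21:09 = 1269 minutes from midnight
Sum: 566 + 1269 = 1835
Midpoint: 1835 / 2 = 917 minutes
Convert: 917 / 60 = 15 hours, 17 minutes
Result: 15:17

15:17


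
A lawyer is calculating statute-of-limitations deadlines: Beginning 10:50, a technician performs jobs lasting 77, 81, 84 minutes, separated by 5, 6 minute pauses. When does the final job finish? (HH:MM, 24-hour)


Start: 10:50 = 650 min from midnight
  after task 1 (77 min): 12:07
  after break (5 min): 12:12
  after task 2 (81 min): 13:33
  after break (6 min): 13:39
  after task 3 (84 min): 15:03
Total elapsed: 253 minutes
End time: 15:03

15:03


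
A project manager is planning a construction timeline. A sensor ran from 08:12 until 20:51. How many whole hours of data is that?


Start: 08:12
End: 20:51
Hour difference: 20 - 8 = 12 hours
Minute difference: 51 - 12 = 39 minutes
Total minutes: 759
Complete hours: 759 / 60 = 12 (remainder 39)

12


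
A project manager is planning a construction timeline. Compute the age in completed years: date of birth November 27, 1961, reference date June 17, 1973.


Birth: 1961-11-27
Reference: 1973-06-17
Year difference: 1973 - 1961 = 12
Has birthday (11-27) occurred by 06-17? No
Birthday not yet reached this year -> subtract 1
Age in full years: 11

11


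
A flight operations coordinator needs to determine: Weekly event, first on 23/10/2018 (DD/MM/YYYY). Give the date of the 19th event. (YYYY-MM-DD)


First occurrence: 2018-10-23 (occurrence 1)
Each occurrence is 7 days after the previous.
Occurrence 19 is 18 weeks after the first.
18 weeks = 126 days
2018-10-23 + 126 days = 2019-02-26

2019-02-26


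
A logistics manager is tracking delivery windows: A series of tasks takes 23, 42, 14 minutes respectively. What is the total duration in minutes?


Durations: 23, 42, 14
Running sum: 23
+ 42 = 65
+ 14 = 79
Total duration: 79 minutes
That is 1 hours and 19 minutes

79


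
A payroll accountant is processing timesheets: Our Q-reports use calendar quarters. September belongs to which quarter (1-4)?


Month: September (month 9)
Q1: January-March (months 1-3)
Q2: April-June (months 4-6)
Q3: July-September (months 7-9)
Q4: October-December (months 10-12)
Month 9 falls in Q3

3


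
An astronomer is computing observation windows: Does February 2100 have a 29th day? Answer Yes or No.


Year: 2100
Divisible by 4? 2100 / 4 = 525.0 -> Yes
Divisible by 100? 2100 / 100 = 21.0 -> Yes
Divisible by 400? 2100 / 400 = 5.25 -> No
Divisible by 100 but not 400, so NOT a leap year

No


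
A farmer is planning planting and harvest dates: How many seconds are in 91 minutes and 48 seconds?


Minutes: 91
Extra seconds: 48
Seconds per minute: 60
Minutes to seconds: 91 x 60 = 5460
Total: 5460 + 48 = 5508

5508


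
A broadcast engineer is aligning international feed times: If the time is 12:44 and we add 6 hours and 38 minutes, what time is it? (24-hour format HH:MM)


Start time: 12:44
Adding: 6 hours 38 minutes
Minutes: 44 + 38 = 82
Minute overflow: 82 >= 60, so carry 1 hour, minutes = 22
Hours: 12 + 6 + 1 = 19
Result: 19:22

19:22


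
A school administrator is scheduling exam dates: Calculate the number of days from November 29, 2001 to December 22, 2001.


Start date: 2001-11-29
End date: 2001-12-22
Nov 2001: +2 days
Dec 2001: +21 days
Total: 23 days

23


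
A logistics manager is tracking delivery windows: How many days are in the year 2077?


Year: 2077
Check leap year rules:
Divisible by 4? No
2077 is not a leap year
Days: 365

365


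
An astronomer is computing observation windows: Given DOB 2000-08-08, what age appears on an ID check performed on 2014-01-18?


Birth: 2000-08-08
Reference: 2014-01-18
Year difference: 2014 - 2000 = 14
Has birthday (08-08) occurred by 01-18? No
Birthday not yet reached this year -> subtract 1
Age in full years: 13

13


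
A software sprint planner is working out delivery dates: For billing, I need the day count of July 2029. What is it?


Month: July
Year: 2029
July is a 31-day month
Total: 31 days

31


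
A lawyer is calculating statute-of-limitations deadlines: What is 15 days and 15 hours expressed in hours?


Days: 15
Extra hours: 15
Hours per day: 24
Days to hours: 15 x 24 = 360
Total: 360 + 15 = 375

375


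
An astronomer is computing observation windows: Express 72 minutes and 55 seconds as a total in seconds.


Minutes: 72
Seconds: 55
Convert minutes to seconds: 72 x 60 = 4320
Add remaining seconds: 4320 + 55 = 4375

4375


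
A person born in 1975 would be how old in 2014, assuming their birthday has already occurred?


Birth year: 1975
Current year: 2014
Age = current year - birth year
Age = 2014 - 1975 = 39

39


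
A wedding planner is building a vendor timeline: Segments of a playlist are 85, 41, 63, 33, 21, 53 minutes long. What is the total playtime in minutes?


Durations: 85, 41, 63, 33, 21, 53
Running sum: 85
+ 41 = 126
+ 63 = 189
+ 33 = 222
+ 21 = 243
+ 53 = 296
Total duration: 296 minutes
That is 4 hours and 56 minutes

296
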